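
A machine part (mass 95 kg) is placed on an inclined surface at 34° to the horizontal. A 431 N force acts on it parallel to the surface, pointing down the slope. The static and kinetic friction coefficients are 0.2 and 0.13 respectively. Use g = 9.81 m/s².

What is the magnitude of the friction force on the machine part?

Perpendicular to the surface, N = m g cos θ = 95·9.81·cos 34° = 772.6 N.
The friction needed for equilibrium is m g sin θ + P = 521.1 + 431 = 952.1 N, measured positive up-slope.
Maximum static friction available: μ_s N = 0.2 × 772.6 = 154.5 N.
|952.1| exceeds 154.5 N, so the machine part slips down-slope; friction is kinetic, f = μ_k N = 0.13×772.6 = 100 N.

f ≈ 100 N (up the incline)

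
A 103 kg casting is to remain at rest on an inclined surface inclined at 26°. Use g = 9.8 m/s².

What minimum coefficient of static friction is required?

μ_s,min ≈ 0.488

At the slip threshold m g sin θ = μ_s m g cos θ, so μ_s,min = tan θ.
μ_s,min = tan 26° = 0.488.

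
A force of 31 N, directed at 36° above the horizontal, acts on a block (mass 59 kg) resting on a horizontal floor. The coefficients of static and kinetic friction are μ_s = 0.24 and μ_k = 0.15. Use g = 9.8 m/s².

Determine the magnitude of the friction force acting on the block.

f ≈ 25.1 N

N = m g − P sin α = 578.2 − 31×sin 36° = 560 N.
For equilibrium, f = P cos α = 31×cos 36° = 25.08 N.
μ_s N = 0.24 × 560 = 134.4 N.
Since 25.08 N does not exceed the limit, the block stays at rest and f = 25.1 N.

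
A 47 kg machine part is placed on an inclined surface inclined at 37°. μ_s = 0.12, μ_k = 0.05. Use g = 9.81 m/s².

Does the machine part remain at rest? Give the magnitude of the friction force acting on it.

N = m g cos θ = 368 N.
Down-slope weight component: m g sin θ = 277 N.
μ_s N = 44.2 N.
277 > 44.2 N, so it slides; kinetic friction f = μ_k N = 0.05×368 = 18.4 N.

f ≈ 18.4 N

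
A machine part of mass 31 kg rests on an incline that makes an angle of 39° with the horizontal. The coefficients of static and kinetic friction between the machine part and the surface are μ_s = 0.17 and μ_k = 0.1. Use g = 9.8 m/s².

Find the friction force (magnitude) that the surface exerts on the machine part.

f ≈ 23.6 N (up the incline)

Normal force: N = m g cos θ = 31 × 9.8 × cos 39° = 236.1 N.
For equilibrium along the incline, friction must balance the weight component: f = m g sin θ = 191.2 N up the slope.
Maximum static friction available: μ_s N = 0.17 × 236.1 = 40.14 N.
|191.2| exceeds 40.14 N, so the machine part slips down-slope; friction is kinetic, f = μ_k N = 0.1×236.1 = 23.6 N.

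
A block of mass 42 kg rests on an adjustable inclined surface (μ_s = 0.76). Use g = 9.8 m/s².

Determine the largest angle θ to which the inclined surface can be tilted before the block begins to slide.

At the slip threshold, m g sin θ = μ_s · m g cos θ, so tan θ = μ_s.
θ_max = arctan(0.76) = 37.2°.

θ_max ≈ 37.2°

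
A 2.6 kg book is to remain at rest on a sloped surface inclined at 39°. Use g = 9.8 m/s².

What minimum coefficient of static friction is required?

μ_s,min ≈ 0.81

At the slip threshold m g sin θ = μ_s m g cos θ, so μ_s,min = tan θ.
μ_s,min = tan 39° = 0.81.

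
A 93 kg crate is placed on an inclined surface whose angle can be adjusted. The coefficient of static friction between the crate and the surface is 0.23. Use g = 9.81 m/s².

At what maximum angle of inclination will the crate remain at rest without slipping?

At the slip threshold, m g sin θ = μ_s · m g cos θ, so tan θ = μ_s.
θ_max = arctan(0.23) = 13°.

θ_max ≈ 13°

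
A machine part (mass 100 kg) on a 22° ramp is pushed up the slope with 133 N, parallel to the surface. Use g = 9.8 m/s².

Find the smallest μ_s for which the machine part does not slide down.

μ_s,min ≈ 0.258

N = m g cos θ = 908.6 N.
Friction must make up the shortfall along the incline: f = m g sin θ − P = 367.1 − 133 = 234.1 N.
At the threshold f = μ_s N, so μ_s,min = 234.1/908.6 = 0.258.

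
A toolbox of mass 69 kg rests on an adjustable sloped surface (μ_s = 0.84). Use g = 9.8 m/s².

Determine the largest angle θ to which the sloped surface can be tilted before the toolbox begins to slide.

At the slip threshold, m g sin θ = μ_s · m g cos θ, so tan θ = μ_s.
θ_max = arctan(0.84) = 40°.

θ_max ≈ 40°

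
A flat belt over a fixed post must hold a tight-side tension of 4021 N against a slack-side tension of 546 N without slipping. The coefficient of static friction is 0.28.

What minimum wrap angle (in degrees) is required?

β_min ≈ 409°

T₂/T₁ = e^{μβ} → β = ln(T₂/T₁)/μ.
β = ln(4021/546)/0.28 = 1.997/0.28 = 7.131 rad.
In degrees: β = 7.131 × 180/π = 409°.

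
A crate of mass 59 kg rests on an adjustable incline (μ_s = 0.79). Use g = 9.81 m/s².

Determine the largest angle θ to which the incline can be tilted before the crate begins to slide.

θ_max ≈ 38.3°

At the slip threshold, m g sin θ = μ_s · m g cos θ, so tan θ = μ_s.
θ_max = arctan(0.79) = 38.3°.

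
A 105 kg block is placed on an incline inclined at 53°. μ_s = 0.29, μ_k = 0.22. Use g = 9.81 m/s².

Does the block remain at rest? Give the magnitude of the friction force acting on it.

N = m g cos θ = 620 N.
Down-slope weight component: m g sin θ = 823 N.
μ_s N = 180 N.
823 > 180 N, so it slides; kinetic friction f = μ_k N = 0.22×620 = 136 N.

f ≈ 136 N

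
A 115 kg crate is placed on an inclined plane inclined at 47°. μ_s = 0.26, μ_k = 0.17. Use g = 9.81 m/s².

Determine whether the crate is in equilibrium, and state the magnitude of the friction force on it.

f ≈ 131 N

N = m g cos θ = 769 N.
Down-slope weight component: m g sin θ = 825 N.
μ_s N = 200 N.
825 > 200 N, so it slides; kinetic friction f = μ_k N = 0.17×769 = 131 N.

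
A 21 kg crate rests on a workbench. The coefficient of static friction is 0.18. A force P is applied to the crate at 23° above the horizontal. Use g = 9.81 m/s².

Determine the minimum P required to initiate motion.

P ≈ 37.4 N

N = m g − P sin α (the pull lifts the crate).
At impending slip, P cos α = μ_s N = μ_s (m g − P sin α).
Solving: P (cos α + μ_s sin α) = μ_s m g → P = 0.18×206/(cos 23° + 0.18 sin 23°) = 37.1/0.9908 = 37.4 N.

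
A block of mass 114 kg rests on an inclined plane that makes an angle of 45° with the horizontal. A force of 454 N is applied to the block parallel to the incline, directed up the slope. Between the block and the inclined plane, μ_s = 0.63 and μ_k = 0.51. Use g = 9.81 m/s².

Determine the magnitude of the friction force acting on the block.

The normal reaction is N = m g cos θ = 790.8 N.
The friction needed for equilibrium is m g sin θ − P = 790.8 − 454 = 336.8 N, measured positive up-slope.
The static-friction ceiling is μ_s N = 0.63 × 790.8 = 498.2 N.
Since |336.8| ≤ 498.2 N, static friction is sufficient; f equals the required value, not μ_s N.

f ≈ 337 N (up the incline)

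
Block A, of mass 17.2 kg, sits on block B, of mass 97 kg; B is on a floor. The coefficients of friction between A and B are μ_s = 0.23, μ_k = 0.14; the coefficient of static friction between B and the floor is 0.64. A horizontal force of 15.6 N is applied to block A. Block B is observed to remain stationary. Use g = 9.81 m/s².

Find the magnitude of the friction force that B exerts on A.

f ≈ 15.6 N

The normal force B exerts on A is simply A's weight, N₁ = 168.7 N.
Maximum static friction on A from B: μ_s N₁ = 0.23×168.7 = 38.81 N.
Since P = 15.6 N ≤ 38.81 N, A does not slip on B; friction on A equals P = 15.6 N.
By Newton's third law B feels 15.6 N forward from A. With B stationary, the floor's static friction on B balances it: f₂ = 15.6 N (well within μ_s(m_A+m_B)g = 717 N).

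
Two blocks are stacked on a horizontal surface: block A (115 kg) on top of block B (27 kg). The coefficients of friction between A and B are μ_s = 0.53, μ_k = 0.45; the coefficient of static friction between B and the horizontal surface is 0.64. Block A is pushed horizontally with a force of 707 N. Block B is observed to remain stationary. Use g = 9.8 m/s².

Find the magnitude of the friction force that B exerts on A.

Between the blocks, N₁ = m_A g = 1127 N.
Maximum static friction on A from B: μ_s N₁ = 0.53×1127 = 597.3 N.
Since P = 707 N > 597.3 N, A slides on B; the A–B friction is kinetic: f₁ = μ_k N₁ = 0.45×1127 = 507 N.
B experiences an equal 507 N forward from A (third law). B is in equilibrium, so the floor supplies f₂ = 507 N of static friction (limit μ_s(m_A+m_B)g = 890.6 N, not exceeded).

f ≈ 507 N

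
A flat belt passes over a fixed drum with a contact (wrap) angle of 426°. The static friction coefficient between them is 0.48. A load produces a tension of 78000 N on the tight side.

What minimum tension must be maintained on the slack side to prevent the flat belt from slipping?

T_min ≈ 2200 N

Capstan equation at impending slip: T_tight/T_slack = e^{μβ}.
β = 426° = 7.435 rad; e^{μβ} = e^{0.48×7.435} = 35.48.
T_slack = T_tight / e^{μβ} = 78000 / 35.48 = 2200 N.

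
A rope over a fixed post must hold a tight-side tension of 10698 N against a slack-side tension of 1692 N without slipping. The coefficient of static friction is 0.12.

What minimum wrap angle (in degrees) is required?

T₂/T₁ = e^{μβ} → β = ln(T₂/T₁)/μ.
β = ln(10698/1692)/0.12 = 1.844/0.12 = 15.37 rad.
In degrees: β = 15.37 × 180/π = 881°.

β_min ≈ 881°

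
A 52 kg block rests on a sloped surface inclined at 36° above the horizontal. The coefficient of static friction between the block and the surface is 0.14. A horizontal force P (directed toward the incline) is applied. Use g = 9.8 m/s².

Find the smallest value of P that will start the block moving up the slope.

At impending motion up the slope, friction acts down-slope at its limit: f = μ_s N.
Perpendicular to the incline: N = m g cos θ + P sin θ.
Along the incline: P cos θ = m g sin θ + μ_s N = m g sin θ + μ_s (m g cos θ + P sin θ).
Solving, P (cos θ − μ_s sin θ) = m g (sin θ + μ_s cos θ), so P = 52×9.8×(sin 36° + 0.14 cos 36°)/(cos 36° − 0.14 sin 36°) = 510×0.701/0.7267 = 492 N.

P ≈ 492 N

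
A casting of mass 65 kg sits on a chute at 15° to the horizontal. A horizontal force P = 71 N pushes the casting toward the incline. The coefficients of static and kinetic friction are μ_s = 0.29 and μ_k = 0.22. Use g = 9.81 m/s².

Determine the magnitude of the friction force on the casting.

f ≈ 96.5 N (up the incline)

Normal direction: N = m g cos θ + P sin θ = 634.3 N.
Along the incline, the net driving force (taking up-slope positive) is P cos θ − m g sin θ = 68.58 − 165 = -96.46 N, so equilibrium requires friction f = 96.46 N (up-slope).
Maximum static friction: μ_s N = 0.29 × 634.3 = 183.9 N.
|f_req| = 96.46 ≤ 183.9 N → the casting is in equilibrium; friction equals the required value.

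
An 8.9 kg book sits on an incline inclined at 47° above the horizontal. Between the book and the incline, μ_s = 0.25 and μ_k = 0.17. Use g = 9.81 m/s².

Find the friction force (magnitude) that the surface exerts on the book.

Perpendicular to the surface, N = m g cos θ = 8.9·9.81·cos 47° = 59.54 N.
For equilibrium along the incline, friction must balance the weight component: f = m g sin θ = 63.85 N up the slope.
Static friction can supply at most μ_s N = 14.89 N.
Since |63.85| > 14.89 N, static friction cannot hold it; the book slides down the incline and kinetic friction applies: f = μ_k N = 0.17 × 59.54 = 10.1 N.

f ≈ 10.1 N (up the incline)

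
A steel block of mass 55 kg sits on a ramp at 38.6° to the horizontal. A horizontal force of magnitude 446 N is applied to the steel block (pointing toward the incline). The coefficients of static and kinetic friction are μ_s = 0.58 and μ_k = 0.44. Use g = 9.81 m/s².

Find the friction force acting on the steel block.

The horizontal push has a component P sin θ into the surface, so N = m g cos θ + P sin θ = 421.7 + 278.3 = 699.9 N.
Parallel to the incline: P cos θ − m g sin θ = 348.6 − 336.6 = 11.94 N; the friction needed to balance this is 11.94 N acting down the slope.
Maximum static friction: μ_s N = 0.58 × 699.9 = 406 N.
Since 11.94 N is within the 406 N limit, the steel block stays put and friction is exactly 11.9 N.

f ≈ 11.9 N (down the incline)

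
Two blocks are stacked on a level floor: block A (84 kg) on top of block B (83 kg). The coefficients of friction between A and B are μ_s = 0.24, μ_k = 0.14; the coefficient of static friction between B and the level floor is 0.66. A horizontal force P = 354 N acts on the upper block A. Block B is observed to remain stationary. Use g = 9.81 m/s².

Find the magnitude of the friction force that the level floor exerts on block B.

Normal force at the A–B interface: N₁ = m_A g = 824 N.
So the A–B interface can sustain at most μ_s N₁ = 197.8 N of static friction.
Since P = 354 N > 197.8 N, A slides on B; the A–B friction is kinetic: f₁ = μ_k N₁ = 0.14×824 = 115 N.
By Newton's third law B feels 115 N forward from A. With B stationary, the floor's static friction on B balances it: f₂ = 115 N (well within μ_s(m_A+m_B)g = 1081 N).

f ≈ 115 N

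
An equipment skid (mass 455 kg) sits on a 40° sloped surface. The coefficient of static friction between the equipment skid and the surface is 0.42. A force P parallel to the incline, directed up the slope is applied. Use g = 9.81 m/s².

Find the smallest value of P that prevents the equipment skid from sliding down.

P_min ≈ 1430 N

The equipment skid tends to slide down (tan θ > μ_s), so at the point of impending slip friction acts up-slope at its limit: f = μ_s N.
P is parallel to the surface, so N = m g cos θ = 3420 N.
Along the incline: P + μ_s N = m g sin θ, so P = 2870 − 0.42×3420 = 1430 N.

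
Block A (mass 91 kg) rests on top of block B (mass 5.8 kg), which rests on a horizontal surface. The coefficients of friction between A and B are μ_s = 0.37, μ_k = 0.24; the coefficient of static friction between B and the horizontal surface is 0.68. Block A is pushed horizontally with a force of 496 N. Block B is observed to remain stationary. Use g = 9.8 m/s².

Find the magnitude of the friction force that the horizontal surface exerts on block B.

Between the blocks, N₁ = m_A g = 891.8 N.
So the A–B interface can sustain at most μ_s N₁ = 330 N of static friction.
P = 496 N exceeds that limit, so A slips over B and the interface friction becomes kinetic: f₁ = μ_k N₁ = 0.24×891.8 = 214 N.
By Newton's third law B feels 214 N forward from A. With B stationary, the floor's static friction on B balances it: f₂ = 214 N (well within μ_s(m_A+m_B)g = 645.1 N).

f ≈ 214 N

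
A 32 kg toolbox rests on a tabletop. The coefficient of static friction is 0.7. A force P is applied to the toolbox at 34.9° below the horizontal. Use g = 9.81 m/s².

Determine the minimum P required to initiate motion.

N = m g + P sin α (the push presses the toolbox into the tabletop).
At impending slip, P cos α = μ_s N = μ_s (m g + P sin α).
Solving: P (cos α − μ_s sin α) = μ_s m g → P = 0.7×314/(cos 34.9° − 0.7 sin 34.9°) = 220/0.4196 = 524 N.

P ≈ 524 N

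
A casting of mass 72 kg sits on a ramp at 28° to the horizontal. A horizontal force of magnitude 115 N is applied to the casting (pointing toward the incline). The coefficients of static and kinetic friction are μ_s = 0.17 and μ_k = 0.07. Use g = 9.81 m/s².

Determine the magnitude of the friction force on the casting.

Normal direction: N = m g cos θ + P sin θ = 677.6 N.
Parallel to the incline: P cos θ − m g sin θ = 101.5 − 331.6 = -230.1 N; the friction needed to balance this is 230.1 N acting up the slope.
Maximum static friction: μ_s N = 0.17 × 677.6 = 115.2 N.
The required 230.1 N exceeds the static limit, so the casting slides down-slope and f = μ_k N = 0.07×677.6 = 47.4 N.

f ≈ 47.4 N (up the incline)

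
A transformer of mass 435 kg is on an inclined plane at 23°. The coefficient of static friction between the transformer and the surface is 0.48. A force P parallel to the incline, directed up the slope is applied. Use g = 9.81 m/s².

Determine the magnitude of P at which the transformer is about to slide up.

At impending motion up the slope, friction acts down-slope at its limit: f = μ_s N.
P is parallel to the surface, so N = m g cos θ = 3930 N.
Along the incline: P = m g sin θ + μ_s N = 1670 + 0.48×3930 = 3550 N.

P ≈ 3550 N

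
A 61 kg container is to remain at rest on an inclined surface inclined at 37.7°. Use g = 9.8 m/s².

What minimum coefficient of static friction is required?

μ_s,min ≈ 0.773

At the slip threshold m g sin θ = μ_s m g cos θ, so μ_s,min = tan θ.
μ_s,min = tan 37.7° = 0.773.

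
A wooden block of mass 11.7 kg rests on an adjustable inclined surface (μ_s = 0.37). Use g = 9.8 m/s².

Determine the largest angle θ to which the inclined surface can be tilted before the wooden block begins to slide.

θ_max ≈ 20.3°

At the slip threshold, m g sin θ = μ_s · m g cos θ, so tan θ = μ_s.
θ_max = arctan(0.37) = 20.3°.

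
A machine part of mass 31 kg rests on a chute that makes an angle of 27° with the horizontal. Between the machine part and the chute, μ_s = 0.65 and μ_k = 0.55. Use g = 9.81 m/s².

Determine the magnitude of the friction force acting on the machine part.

f ≈ 138 N (up the incline)

The normal reaction is N = m g cos θ = 271 N.
Along the slope the weight component is m g sin θ = 138.1 N; friction must supply exactly this, acting up-slope.
Maximum static friction available: μ_s N = 0.65 × 271 = 176.1 N.
Since |138.1| ≤ 176.1 N, static friction is sufficient; f equals the required value, not μ_s N.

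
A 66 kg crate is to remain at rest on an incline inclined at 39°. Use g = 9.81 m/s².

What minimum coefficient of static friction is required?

μ_s,min ≈ 0.81

At the slip threshold m g sin θ = μ_s m g cos θ, so μ_s,min = tan θ.
μ_s,min = tan 39° = 0.81.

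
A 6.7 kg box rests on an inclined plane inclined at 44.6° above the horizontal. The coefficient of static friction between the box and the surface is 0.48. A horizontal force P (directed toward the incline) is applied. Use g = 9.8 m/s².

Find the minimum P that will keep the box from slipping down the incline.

The box tends to slide down (tan θ > μ_s), so at the point of impending slip friction acts up-slope at its limit: f = μ_s N.
Perpendicular to the incline: N = m g cos θ + P sin θ.
Along the incline: P cos θ + μ_s N = m g sin θ, i.e. P cos θ + μ_s (m g cos θ + P sin θ) = m g sin θ.
Solving, P (cos θ + μ_s sin θ) = m g (sin θ − μ_s cos θ), so P = 65.7×0.3604/1.049 = 22.6 N.

P_min ≈ 22.6 N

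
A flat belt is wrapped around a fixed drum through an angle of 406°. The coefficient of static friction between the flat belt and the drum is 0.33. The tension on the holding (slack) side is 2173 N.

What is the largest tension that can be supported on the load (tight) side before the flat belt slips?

T_max ≈ 22500 N

At impending slip the capstan equation gives T₂/T₁ = e^{μβ} with β in radians.
β = 406° × π/180 = 7.086 rad.
e^{μβ} = e^{0.33×7.086} = 10.36.
T₂ = T₁ · e^{μβ} = 2173 × 10.36 = 22500 N.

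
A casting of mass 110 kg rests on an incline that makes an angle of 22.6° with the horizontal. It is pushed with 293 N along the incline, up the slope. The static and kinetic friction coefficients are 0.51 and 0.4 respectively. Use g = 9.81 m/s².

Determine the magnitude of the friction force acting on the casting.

Perpendicular to the surface, N = m g cos θ = 110·9.81·cos 22.6° = 996.2 N.
The friction needed for equilibrium is m g sin θ − P = 414.7 − 293 = 121.7 N, measured positive up-slope.
Static friction can supply at most μ_s N = 508.1 N.
Since |121.7| ≤ 508.1 N, no slip — friction simply equals what equilibrium demands.

f ≈ 122 N (up the incline)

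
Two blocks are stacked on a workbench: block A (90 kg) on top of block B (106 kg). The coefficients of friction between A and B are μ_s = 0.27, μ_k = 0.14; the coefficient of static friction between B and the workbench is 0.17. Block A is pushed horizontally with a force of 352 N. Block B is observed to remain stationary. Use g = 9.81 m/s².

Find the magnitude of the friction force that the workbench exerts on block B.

The normal force B exerts on A is simply A's weight, N₁ = 882.9 N.
Maximum static friction on A from B: μ_s N₁ = 0.27×882.9 = 238.4 N.
Since P = 352 N > 238.4 N, A slides on B; the A–B friction is kinetic: f₁ = μ_k N₁ = 0.14×882.9 = 124 N.
B experiences an equal 124 N forward from A (third law). B is in equilibrium, so the floor supplies f₂ = 124 N of static friction (limit μ_s(m_A+m_B)g = 326.9 N, not exceeded).

f ≈ 124 N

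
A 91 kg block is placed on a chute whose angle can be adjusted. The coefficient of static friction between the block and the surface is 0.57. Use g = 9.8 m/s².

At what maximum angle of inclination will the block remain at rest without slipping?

At the slip threshold, m g sin θ = μ_s · m g cos θ, so tan θ = μ_s.
θ_max = arctan(0.57) = 29.7°.

θ_max ≈ 29.7°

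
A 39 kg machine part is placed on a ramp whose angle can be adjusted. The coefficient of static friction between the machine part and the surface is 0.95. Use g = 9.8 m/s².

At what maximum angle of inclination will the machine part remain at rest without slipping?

At the slip threshold, m g sin θ = μ_s · m g cos θ, so tan θ = μ_s.
θ_max = arctan(0.95) = 43.5°.

θ_max ≈ 43.5°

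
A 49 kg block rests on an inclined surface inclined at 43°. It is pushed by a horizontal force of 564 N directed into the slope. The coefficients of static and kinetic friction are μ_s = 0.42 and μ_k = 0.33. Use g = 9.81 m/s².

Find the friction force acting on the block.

f ≈ 84.7 N (down the incline)

Resolve perpendicular to the incline: N = m g cos θ + P sin θ = 49×9.81×cos 43° + 564×sin 43° = 736.2 N.
Parallel to the incline: P cos θ − m g sin θ = 412.5 − 327.8 = 84.65 N; the friction needed to balance this is 84.65 N acting down the slope.
The limit of static friction is μ_s N = 309.2 N.
|f_req| = 84.65 ≤ 309.2 N → the block is in equilibrium; friction equals the required value.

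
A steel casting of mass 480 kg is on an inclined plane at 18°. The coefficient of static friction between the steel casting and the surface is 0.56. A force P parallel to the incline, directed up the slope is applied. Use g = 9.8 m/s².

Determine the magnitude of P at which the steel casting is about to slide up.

At impending motion up the slope, friction acts down-slope at its limit: f = μ_s N.
P is parallel to the surface, so N = m g cos θ = 4470 N.
Along the incline: P = m g sin θ + μ_s N = 1450 + 0.56×4470 = 3960 N.

P ≈ 3960 N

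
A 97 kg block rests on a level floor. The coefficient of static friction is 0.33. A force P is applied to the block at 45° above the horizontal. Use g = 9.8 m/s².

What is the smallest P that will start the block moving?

N = m g − P sin α (the pull lifts the block).
At impending slip, P cos α = μ_s N = μ_s (m g − P sin α).
Solving: P (cos α + μ_s sin α) = μ_s m g → P = 0.33×951/(cos 45° + 0.33 sin 45°) = 314/0.9405 = 334 N.

P ≈ 334 N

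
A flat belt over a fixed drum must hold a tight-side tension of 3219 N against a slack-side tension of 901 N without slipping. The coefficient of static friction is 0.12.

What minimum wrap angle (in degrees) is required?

β_min ≈ 608°

T₂/T₁ = e^{μβ} → β = ln(T₂/T₁)/μ.
β = ln(3219/901)/0.12 = 1.273/0.12 = 10.61 rad.
In degrees: β = 10.61 × 180/π = 608°.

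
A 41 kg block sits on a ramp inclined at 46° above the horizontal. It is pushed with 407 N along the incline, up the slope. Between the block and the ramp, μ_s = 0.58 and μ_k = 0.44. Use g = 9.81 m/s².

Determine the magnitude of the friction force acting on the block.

Normal force: N = m g cos θ = 41 × 9.81 × cos 46° = 279.4 N.
Parallel to the incline, ΣF = 0 gives f = m g sin θ − P = 289.3 − 407 = -117.7 N (up-slope positive).
Static friction can supply at most μ_s N = 162.1 N.
Since |-117.7| ≤ 162.1 N, no slip — friction simply equals what equilibrium demands.

f ≈ 118 N (down the incline)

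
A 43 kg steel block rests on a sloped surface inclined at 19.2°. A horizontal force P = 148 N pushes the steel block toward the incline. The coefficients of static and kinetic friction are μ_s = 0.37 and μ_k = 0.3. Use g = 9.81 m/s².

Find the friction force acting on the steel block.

f ≈ 1.04 N (down the incline)

The horizontal push has a component P sin θ into the surface, so N = m g cos θ + P sin θ = 398.4 + 48.67 = 447 N.
Parallel to the incline: P cos θ − m g sin θ = 139.8 − 138.7 = 1.042 N; the friction needed to balance this is 1.042 N acting down the slope.
Maximum static friction: μ_s N = 0.37 × 447 = 165.4 N.
Since 1.042 N is within the 165.4 N limit, the steel block stays put and friction is exactly 1.04 N.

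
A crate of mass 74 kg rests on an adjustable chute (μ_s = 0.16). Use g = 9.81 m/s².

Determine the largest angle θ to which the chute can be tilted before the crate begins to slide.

At the slip threshold, m g sin θ = μ_s · m g cos θ, so tan θ = μ_s.
θ_max = arctan(0.16) = 9.09°.

θ_max ≈ 9.09°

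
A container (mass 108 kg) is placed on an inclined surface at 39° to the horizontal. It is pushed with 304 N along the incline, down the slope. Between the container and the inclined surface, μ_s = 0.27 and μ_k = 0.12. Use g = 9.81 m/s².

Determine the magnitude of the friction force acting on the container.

f ≈ 98.8 N (up the incline)

Perpendicular to the surface, N = m g cos θ = 108·9.81·cos 39° = 823.4 N.
For equilibrium along the incline the friction force must supply f = m g sin θ + P = 666.8 + 304 = 970.8 N (positive meaning up-slope).
Maximum static friction available: μ_s N = 0.27 × 823.4 = 222.3 N.
Since |970.8| > 222.3 N, static friction cannot hold it; the container slides down the incline and kinetic friction applies: f = μ_k N = 0.12 × 823.4 = 98.8 N.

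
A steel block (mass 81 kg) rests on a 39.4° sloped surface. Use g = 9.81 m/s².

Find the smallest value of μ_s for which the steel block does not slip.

μ_s,min ≈ 0.821

At the slip threshold m g sin θ = μ_s m g cos θ, so μ_s,min = tan θ.
μ_s,min = tan 39.4° = 0.821.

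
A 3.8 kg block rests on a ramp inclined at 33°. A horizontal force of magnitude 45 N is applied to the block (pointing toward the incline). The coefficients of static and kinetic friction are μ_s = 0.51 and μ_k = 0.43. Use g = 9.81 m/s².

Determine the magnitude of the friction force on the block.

f ≈ 17.4 N (down the incline)

The horizontal push has a component P sin θ into the surface, so N = m g cos θ + P sin θ = 31.26 + 24.51 = 55.77 N.
Along the incline, the net driving force (taking up-slope positive) is P cos θ − m g sin θ = 37.74 − 20.3 = 17.44 N, so equilibrium requires friction f = -17.44 N (down-slope).
The limit of static friction is μ_s N = 28.44 N.
Since 17.44 N is within the 28.44 N limit, the block stays put and friction is exactly 17.4 N.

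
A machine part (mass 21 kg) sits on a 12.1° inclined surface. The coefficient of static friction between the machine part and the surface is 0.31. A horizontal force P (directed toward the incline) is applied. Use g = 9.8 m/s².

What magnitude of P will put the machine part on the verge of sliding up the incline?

P ≈ 116 N

At impending motion up the slope, friction acts down-slope at its limit: f = μ_s N.
Perpendicular to the incline: N = m g cos θ + P sin θ.
Along the incline: P cos θ = m g sin θ + μ_s N = m g sin θ + μ_s (m g cos θ + P sin θ).
Solving, P (cos θ − μ_s sin θ) = m g (sin θ + μ_s cos θ), so P = 21×9.8×(sin 12.1° + 0.31 cos 12.1°)/(cos 12.1° − 0.31 sin 12.1°) = 206×0.5127/0.9128 = 116 N.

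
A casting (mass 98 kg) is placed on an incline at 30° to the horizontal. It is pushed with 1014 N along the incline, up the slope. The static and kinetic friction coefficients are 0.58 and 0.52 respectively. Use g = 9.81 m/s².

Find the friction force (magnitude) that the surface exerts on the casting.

f ≈ 433 N (down the incline)

Normal force: N = m g cos θ = 98 × 9.81 × cos 30° = 832.6 N.
For equilibrium along the incline the friction force must supply f = m g sin θ − P = 480.7 − 1014 = -533.3 N (positive meaning up-slope).
The static-friction ceiling is μ_s N = 0.58 × 832.6 = 482.9 N.
Since |-533.3| > 482.9 N, static friction cannot hold it; the casting slides up the incline and kinetic friction applies: f = μ_k N = 0.52 × 832.6 = 433 N.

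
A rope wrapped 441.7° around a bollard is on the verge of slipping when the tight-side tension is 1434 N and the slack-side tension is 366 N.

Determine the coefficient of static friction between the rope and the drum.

μ ≈ 0.177

T₂/T₁ = e^{μβ} → μ = ln(T₂/T₁)/β.
β = 441.7° = 7.709 rad.
μ = ln(1434/366)/7.709 = ln(3.918)/7.709 = 0.177.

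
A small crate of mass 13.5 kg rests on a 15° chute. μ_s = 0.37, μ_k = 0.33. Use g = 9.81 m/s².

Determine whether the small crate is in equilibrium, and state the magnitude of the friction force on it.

f ≈ 34.3 N

N = m g cos θ = 128 N.
Down-slope weight component: m g sin θ = 34.3 N.
μ_s N = 47.3 N.
34.3 ≤ 47.3 N, so it stays put; friction = 34.3 N.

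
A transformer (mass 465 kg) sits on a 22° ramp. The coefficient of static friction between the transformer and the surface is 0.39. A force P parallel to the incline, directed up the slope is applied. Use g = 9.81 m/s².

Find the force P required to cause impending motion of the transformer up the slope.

P ≈ 3360 N

At impending motion up the slope, friction acts down-slope at its limit: f = μ_s N.
P is parallel to the surface, so N = m g cos θ = 4230 N.
Along the incline: P = m g sin θ + μ_s N = 1710 + 0.39×4230 = 3360 N.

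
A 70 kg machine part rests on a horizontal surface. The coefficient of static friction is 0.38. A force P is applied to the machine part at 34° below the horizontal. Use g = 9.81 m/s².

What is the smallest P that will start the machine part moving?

P ≈ 423 N

N = m g + P sin α (the push presses the machine part into the horizontal surface).
At impending slip, P cos α = μ_s N = μ_s (m g + P sin α).
Solving: P (cos α − μ_s sin α) = μ_s m g → P = 0.38×687/(cos 34° − 0.38 sin 34°) = 261/0.6165 = 423 N.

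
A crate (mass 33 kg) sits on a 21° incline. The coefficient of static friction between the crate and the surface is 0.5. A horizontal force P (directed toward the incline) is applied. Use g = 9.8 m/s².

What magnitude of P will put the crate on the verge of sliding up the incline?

P ≈ 354 N

At impending motion up the slope, friction acts down-slope at its limit: f = μ_s N.
Perpendicular to the incline: N = m g cos θ + P sin θ.
Along the incline: P cos θ = m g sin θ + μ_s N = m g sin θ + μ_s (m g cos θ + P sin θ).
Solving, P (cos θ − μ_s sin θ) = m g (sin θ + μ_s cos θ), so P = 33×9.8×(sin 21° + 0.5 cos 21°)/(cos 21° − 0.5 sin 21°) = 323×0.8252/0.7544 = 354 N.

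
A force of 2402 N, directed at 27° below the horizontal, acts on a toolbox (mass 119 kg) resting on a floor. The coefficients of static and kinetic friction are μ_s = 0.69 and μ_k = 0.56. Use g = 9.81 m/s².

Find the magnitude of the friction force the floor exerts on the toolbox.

Vertical equilibrium gives N = m g + P sin α = 2258 N.
The horizontal driving force is P cos α = 2140 N, so equilibrium needs friction f = 2140 N.
The static-friction limit is μ_s N = 1558 N.
The required friction exceeds μ_s N, so the toolbox moves and f = μ_k N = 1260 N.

f ≈ 1260 N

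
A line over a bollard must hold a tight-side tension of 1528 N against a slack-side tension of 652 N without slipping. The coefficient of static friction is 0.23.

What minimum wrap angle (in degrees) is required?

β_min ≈ 212°

T₂/T₁ = e^{μβ} → β = ln(T₂/T₁)/μ.
β = ln(1528/652)/0.23 = 0.8517/0.23 = 3.703 rad.
In degrees: β = 3.703 × 180/π = 212°.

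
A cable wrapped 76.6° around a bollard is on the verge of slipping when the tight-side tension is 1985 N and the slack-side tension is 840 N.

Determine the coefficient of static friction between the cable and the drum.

T₂/T₁ = e^{μβ} → μ = ln(T₂/T₁)/β.
β = 76.6° = 1.337 rad.
μ = ln(1985/840)/1.337 = ln(2.363)/1.337 = 0.643.

μ ≈ 0.643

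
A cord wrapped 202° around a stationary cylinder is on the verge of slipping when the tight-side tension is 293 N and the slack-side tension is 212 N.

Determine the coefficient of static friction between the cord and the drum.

T₂/T₁ = e^{μβ} → μ = ln(T₂/T₁)/β.
β = 202° = 3.526 rad.
μ = ln(293/212)/3.526 = ln(1.382)/3.526 = 0.0918.

μ ≈ 0.0918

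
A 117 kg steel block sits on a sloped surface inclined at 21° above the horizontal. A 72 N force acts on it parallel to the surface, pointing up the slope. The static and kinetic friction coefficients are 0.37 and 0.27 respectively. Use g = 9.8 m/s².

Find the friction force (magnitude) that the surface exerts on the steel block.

The normal reaction is N = m g cos θ = 1070 N.
The friction needed for equilibrium is m g sin θ − P = 410.9 − 72 = 338.9 N, measured positive up-slope.
The static-friction ceiling is μ_s N = 0.37 × 1070 = 396.1 N.
Since |338.9| ≤ 396.1 N, static friction is sufficient; f equals the required value, not μ_s N.

f ≈ 339 N (up the incline)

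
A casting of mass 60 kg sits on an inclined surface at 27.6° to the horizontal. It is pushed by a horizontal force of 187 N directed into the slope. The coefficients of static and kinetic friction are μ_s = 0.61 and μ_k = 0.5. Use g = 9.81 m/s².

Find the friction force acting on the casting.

Normal direction: N = m g cos θ + P sin θ = 608.3 N.
Parallel to the incline: P cos θ − m g sin θ = 165.7 − 272.7 = -107 N; the friction needed to balance this is 107 N acting up the slope.
The limit of static friction is μ_s N = 371 N.
|f_req| = 107 ≤ 371 N → the casting is in equilibrium; friction equals the required value.

f ≈ 107 N (up the incline)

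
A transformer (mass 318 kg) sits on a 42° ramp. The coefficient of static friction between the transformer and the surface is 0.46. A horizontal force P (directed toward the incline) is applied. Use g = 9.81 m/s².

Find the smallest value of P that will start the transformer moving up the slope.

At impending motion up the slope, friction acts down-slope at its limit: f = μ_s N.
Perpendicular to the incline: N = m g cos θ + P sin θ.
Along the incline: P cos θ = m g sin θ + μ_s N = m g sin θ + μ_s (m g cos θ + P sin θ).
Solving, P (cos θ − μ_s sin θ) = m g (sin θ + μ_s cos θ), so P = 318×9.81×(sin 42° + 0.46 cos 42°)/(cos 42° − 0.46 sin 42°) = 3120×1.011/0.4353 = 7240 N.

P ≈ 7240 N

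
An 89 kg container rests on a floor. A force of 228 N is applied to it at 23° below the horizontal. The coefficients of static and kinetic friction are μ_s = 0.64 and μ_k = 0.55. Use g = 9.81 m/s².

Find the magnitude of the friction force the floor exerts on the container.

N = m g + P sin α = 873.1 + 228×sin 23° = 962.2 N.
The horizontal driving force is P cos α = 209.9 N, so equilibrium needs friction f = 209.9 N.
The static-friction limit is μ_s N = 615.8 N.
209.9 ≤ 615.8 N → static; friction equals the required 210 N.

f ≈ 210 N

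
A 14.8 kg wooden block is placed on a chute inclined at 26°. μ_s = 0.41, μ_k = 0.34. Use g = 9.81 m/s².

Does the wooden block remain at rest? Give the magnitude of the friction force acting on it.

N = m g cos θ = 130 N.
Down-slope weight component: m g sin θ = 63.6 N.
μ_s N = 53.5 N.
63.6 > 53.5 N, so it slides; kinetic friction f = μ_k N = 0.34×130 = 44.4 N.

f ≈ 44.4 N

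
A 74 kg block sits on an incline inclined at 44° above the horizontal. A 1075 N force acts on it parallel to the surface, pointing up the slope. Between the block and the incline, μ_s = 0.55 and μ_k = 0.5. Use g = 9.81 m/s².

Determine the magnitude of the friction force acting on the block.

f ≈ 261 N (down the incline)

Normal force: N = m g cos θ = 74 × 9.81 × cos 44° = 522.2 N.
Parallel to the incline, ΣF = 0 gives f = m g sin θ − P = 504.3 − 1075 = -570.7 N (up-slope positive).
The static-friction ceiling is μ_s N = 0.55 × 522.2 = 287.2 N.
Since |-570.7| > 287.2 N, static friction cannot hold it; the block slides up the incline and kinetic friction applies: f = μ_k N = 0.5 × 522.2 = 261 N.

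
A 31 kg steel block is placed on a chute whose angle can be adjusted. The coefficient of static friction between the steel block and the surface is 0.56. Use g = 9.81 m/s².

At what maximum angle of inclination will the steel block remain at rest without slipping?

θ_max ≈ 29.2°

At the slip threshold, m g sin θ = μ_s · m g cos θ, so tan θ = μ_s.
θ_max = arctan(0.56) = 29.2°.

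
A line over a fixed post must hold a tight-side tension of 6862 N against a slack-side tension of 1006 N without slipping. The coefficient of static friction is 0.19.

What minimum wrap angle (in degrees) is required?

β_min ≈ 579°

T₂/T₁ = e^{μβ} → β = ln(T₂/T₁)/μ.
β = ln(6862/1006)/0.19 = 1.92/0.19 = 10.11 rad.
In degrees: β = 10.11 × 180/π = 579°.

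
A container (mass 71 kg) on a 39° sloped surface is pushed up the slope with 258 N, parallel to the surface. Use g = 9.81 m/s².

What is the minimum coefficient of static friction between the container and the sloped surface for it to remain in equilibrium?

μ_s,min ≈ 0.333

N = m g cos θ = 541.3 N.
Friction must make up the shortfall along the incline: f = m g sin θ − P = 438.3 − 258 = 180.3 N.
At the threshold f = μ_s N, so μ_s,min = 180.3/541.3 = 0.333.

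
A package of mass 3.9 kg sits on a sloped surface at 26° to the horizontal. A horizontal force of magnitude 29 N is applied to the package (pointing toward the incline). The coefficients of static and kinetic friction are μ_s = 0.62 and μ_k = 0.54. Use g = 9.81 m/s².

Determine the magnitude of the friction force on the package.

Normal direction: N = m g cos θ + P sin θ = 47.1 N.
Parallel to the incline: P cos θ − m g sin θ = 26.07 − 16.77 = 9.293 N; the friction needed to balance this is 9.293 N acting down the slope.
Maximum static friction: μ_s N = 0.62 × 47.1 = 29.2 N.
Since 9.293 N is within the 29.2 N limit, the package stays put and friction is exactly 9.29 N.

f ≈ 9.29 N (down the incline)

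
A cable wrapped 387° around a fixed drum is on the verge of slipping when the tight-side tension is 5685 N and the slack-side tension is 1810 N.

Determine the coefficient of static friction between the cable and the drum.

T₂/T₁ = e^{μβ} → μ = ln(T₂/T₁)/β.
β = 387° = 6.754 rad.
μ = ln(5685/1810)/6.754 = ln(3.141)/6.754 = 0.169.

μ ≈ 0.169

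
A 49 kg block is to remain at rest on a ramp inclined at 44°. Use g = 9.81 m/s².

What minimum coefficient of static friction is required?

μ_s,min ≈ 0.966

At the slip threshold m g sin θ = μ_s m g cos θ, so μ_s,min = tan θ.
μ_s,min = tan 44° = 0.966.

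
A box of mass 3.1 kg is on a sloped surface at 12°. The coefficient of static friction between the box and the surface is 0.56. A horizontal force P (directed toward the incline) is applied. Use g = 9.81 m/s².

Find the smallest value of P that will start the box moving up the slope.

P ≈ 26.7 N

At impending motion up the slope, friction acts down-slope at its limit: f = μ_s N.
Perpendicular to the incline: N = m g cos θ + P sin θ.
Along the incline: P cos θ = m g sin θ + μ_s N = m g sin θ + μ_s (m g cos θ + P sin θ).
Solving, P (cos θ − μ_s sin θ) = m g (sin θ + μ_s cos θ), so P = 3.1×9.81×(sin 12° + 0.56 cos 12°)/(cos 12° − 0.56 sin 12°) = 30.4×0.7557/0.8617 = 26.7 N.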